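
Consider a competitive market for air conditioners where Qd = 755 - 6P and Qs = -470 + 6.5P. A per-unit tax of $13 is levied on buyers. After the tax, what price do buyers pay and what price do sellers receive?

Buyers pay $104.76, sellers receive $91.76

Pre-tax equilibrium: P* = 98, Q* = 167.
Tax on buyers shifts demand to Qd = 755 − 6(P + 13) = 677 - 6P.
677 - 6P = -470 + 6.5P gives seller price Ps = 91.76; buyers pay Pb = 91.76 + 13 = 104.76.
New quantity: Q = 755 − 6(104.76) = 126.44.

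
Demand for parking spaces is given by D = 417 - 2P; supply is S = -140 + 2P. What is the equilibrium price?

Set D = S: 417 - 2P = -140 + 2P.
557 = 4P, so P* = 139.25.
Q* = 417 − 2(139.25) = 138.5.

P* = 139.25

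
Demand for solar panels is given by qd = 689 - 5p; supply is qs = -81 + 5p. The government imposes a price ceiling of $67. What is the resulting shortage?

Equilibrium price would be p* = 77, so the ceiling at 67 binds.
At p = 67: qd = 689 − 5(67) = 354, qs = -81 + 5(67) = 254.
Shortage = 354 − 254 = 100.

Shortage = 100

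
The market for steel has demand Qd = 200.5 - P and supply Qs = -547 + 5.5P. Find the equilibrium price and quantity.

P* = 115, Q* = 85.5

Set Qd = Qs: 200.5 - P = -547 + 5.5P.
747.5 = 6.5P, so P* = 115.
Q* = 200.5 − 1(115) = 85.5.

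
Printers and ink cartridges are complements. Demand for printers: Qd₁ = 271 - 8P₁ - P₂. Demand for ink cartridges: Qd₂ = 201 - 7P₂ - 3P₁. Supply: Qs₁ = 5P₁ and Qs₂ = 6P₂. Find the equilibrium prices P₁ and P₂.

Market 1: 271 - 8P₁ - P₂ = 5P₁ → 13P₁ + P₂ = 271.
Market 2: 13P₂ + 3P₁ = 201.
Eliminating P₂: 13×(1) − 1×(2) gives 166P₁ = 3322, so P₁ = 1661/83.
Back-substitute into (2): P₂ = (201 − 3×1661/83) / 13 = 900/83.

P₁ = 1661/83, P₂ = 900/83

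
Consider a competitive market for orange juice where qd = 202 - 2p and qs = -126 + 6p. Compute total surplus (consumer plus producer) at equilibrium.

Equilibrium: 202 - 2p = -126 + 6p gives p* = 41, q* = 120.
Demand choke price: p = 101; supply starts at p = 21.
CS = ½(101 − 41)(120) = 3600; PS = ½(41 − 21)(120) = 1200.

Total surplus = 4800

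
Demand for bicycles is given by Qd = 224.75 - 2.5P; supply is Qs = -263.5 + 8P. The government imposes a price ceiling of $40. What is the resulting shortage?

Equilibrium price would be P* = 46.5, so the ceiling at 40 binds.
At P = 40: Qd = 224.75 − 2.5(40) = 124.75, Qs = -263.5 + 8(40) = 56.5.
Shortage = 124.75 − 56.5 = 68.25.

Shortage = 68.25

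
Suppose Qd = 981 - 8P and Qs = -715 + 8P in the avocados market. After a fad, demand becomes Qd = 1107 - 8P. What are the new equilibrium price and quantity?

P' = 113.875, Q' = 196

Original equilibrium: P* = 106, Q* = 133.
New equilibrium: 1107 - 8P = -715 + 8P, so 1822 = 16P and P' = 113.875; Q' = 1107 − 8(113.875) = 196.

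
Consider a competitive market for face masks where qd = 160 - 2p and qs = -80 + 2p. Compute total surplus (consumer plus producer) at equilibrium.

Total surplus = 800

Equilibrium: 160 - 2p = -80 + 2p gives p* = 60, q* = 40.
Demand choke price: p = 80; supply starts at p = 40.
CS = ½(80 − 60)(40) = 400; PS = ½(60 − 40)(40) = 400.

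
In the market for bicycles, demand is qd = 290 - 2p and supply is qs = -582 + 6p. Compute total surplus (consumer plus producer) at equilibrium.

Equilibrium: 290 - 2p = -582 + 6p gives p* = 109, q* = 72.
Demand choke price: p = 145; supply starts at p = 97.
CS = ½(145 − 109)(72) = 1296; PS = ½(109 − 97)(72) = 432.

Total surplus = 1728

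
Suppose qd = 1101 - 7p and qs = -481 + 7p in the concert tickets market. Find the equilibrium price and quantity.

Set qd = qs: 1101 - 7p = -481 + 7p.
1582 = 14p, so p* = 113.
q* = 1101 − 7(113) = 310.

p* = 113, q* = 310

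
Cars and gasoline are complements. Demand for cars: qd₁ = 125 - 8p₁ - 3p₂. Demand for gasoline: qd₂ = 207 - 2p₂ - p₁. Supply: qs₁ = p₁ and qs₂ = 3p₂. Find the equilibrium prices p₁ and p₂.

p₁ = 2/21, p₂ = 869/21

Market 1: 125 - 8p₁ - 3p₂ = p₁ → 9p₁ + 3p₂ = 125.
Market 2: 5p₂ + p₁ = 207.
Eliminating p₂: 5×(1) − 3×(2) gives 42p₁ = 4, so p₁ = 2/21.
Back-substitute into (2): p₂ = (207 − 1×2/21) / 5 = 869/21.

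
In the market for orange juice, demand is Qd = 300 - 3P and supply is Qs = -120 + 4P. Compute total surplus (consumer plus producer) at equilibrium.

Equilibrium: 300 - 3P = -120 + 4P gives P* = 60, Q* = 120.
Demand choke price: P = 100; supply starts at P = 30.
CS = ½(100 − 60)(120) = 2400; PS = ½(60 − 30)(120) = 1800.

Total surplus = 4200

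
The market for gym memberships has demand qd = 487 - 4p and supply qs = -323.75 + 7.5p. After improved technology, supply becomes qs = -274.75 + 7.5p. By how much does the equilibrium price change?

Δp = -98/23

Original equilibrium: p* = 70.5, q* = 205.
New equilibrium: 487 - 4p = -274.75 + 7.5p, so 761.75 = 11.5p and p' = 3047/46; q' = 487 − 4(3047/46) = 5107/23.
Change in price: 3047/46 − 70.5 = -98/23.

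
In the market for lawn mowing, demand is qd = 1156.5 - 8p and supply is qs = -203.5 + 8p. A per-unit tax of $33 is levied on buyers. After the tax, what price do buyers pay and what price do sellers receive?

Pre-tax equilibrium: p* = 85, q* = 476.5.
Tax on buyers shifts demand to qd = 1156.5 − 8(p + 33) = 892.5 - 8p.
892.5 - 8p = -203.5 + 8p gives seller price ps = 68.5; buyers pay pb = 68.5 + 33 = 101.5.
New quantity: q = 1156.5 − 8(101.5) = 344.5.

Buyers pay $101.5, sellers receive $68.5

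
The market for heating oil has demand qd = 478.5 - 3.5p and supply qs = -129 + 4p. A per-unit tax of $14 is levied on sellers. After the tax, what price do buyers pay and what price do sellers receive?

Pre-tax equilibrium: p* = 81, q* = 195.
Tax on sellers shifts supply to qs = -129 + 4(p − 14) = -185 + 4p.
478.5 - 3.5p = -185 + 4p gives buyer price pb = 1327/15; sellers receive ps = 1327/15 − 14 = 1117/15.
New quantity: q = 478.5 − 3.5(1327/15) = 2533/15.

Buyers pay 1327/15, sellers receive 1117/15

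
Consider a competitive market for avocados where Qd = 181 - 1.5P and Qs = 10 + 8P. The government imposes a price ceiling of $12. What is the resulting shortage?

Equilibrium price would be P* = 18, so the ceiling at 12 binds.
At P = 12: Qd = 181 − 1.5(12) = 163, Qs = 10 + 8(12) = 106.
Shortage = 163 − 106 = 57.

Shortage = 57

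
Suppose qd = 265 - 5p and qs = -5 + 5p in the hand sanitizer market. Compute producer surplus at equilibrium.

Equilibrium: 265 - 5p = -5 + 5p gives p* = 27, q* = 130.
Supply starts at p = 1 (where qs = 0).
PS = ½(27 − 1)(130) = 1690.

Producer surplus = 1690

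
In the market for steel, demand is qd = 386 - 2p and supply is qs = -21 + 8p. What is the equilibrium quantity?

q* = 304.6

Set qd = qs: 386 - 2p = -21 + 8p.
407 = 10p, so p* = 40.7.
q* = 386 − 2(40.7) = 304.6.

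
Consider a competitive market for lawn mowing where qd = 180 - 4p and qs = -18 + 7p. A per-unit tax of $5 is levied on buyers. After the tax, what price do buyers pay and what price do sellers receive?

Pre-tax equilibrium: p* = 18, q* = 108.
Tax on buyers shifts demand to qd = 180 − 4(p + 5) = 160 - 4p.
160 - 4p = -18 + 7p gives seller price ps = 178/11; buyers pay pb = 178/11 + 5 = 233/11.
New quantity: q = 180 − 4(233/11) = 1048/11.

Buyers pay 233/11, sellers receive 178/11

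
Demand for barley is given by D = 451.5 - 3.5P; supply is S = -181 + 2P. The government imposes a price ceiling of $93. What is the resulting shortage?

Equilibrium price would be P* = 115, so the ceiling at 93 binds.
At P = 93: D = 451.5 − 3.5(93) = 126, S = -181 + 2(93) = 5.
Shortage = 126 − 5 = 121.

Shortage = 121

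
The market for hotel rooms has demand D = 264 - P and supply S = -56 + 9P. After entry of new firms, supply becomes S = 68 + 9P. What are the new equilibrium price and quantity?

Original equilibrium: P* = 32, Q* = 232.
New equilibrium: 264 - P = 68 + 9P, so 196 = 10P and P' = 19.6; Q' = 264 − 1(19.6) = 244.4.

P' = 19.6, Q' = 244.4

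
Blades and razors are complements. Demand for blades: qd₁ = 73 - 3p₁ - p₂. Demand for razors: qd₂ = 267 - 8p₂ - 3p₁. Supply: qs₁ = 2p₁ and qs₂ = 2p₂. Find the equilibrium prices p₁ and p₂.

Market 1: 73 - 3p₁ - p₂ = 2p₁ → 5p₁ + p₂ = 73.
Market 2: 10p₂ + 3p₁ = 267.
Eliminating p₂: 10×(1) − 1×(2) gives 47p₁ = 463, so p₁ = 463/47.
Back-substitute into (2): p₂ = (267 − 3×463/47) / 10 = 1116/47.

p₁ = 463/47, p₂ = 1116/47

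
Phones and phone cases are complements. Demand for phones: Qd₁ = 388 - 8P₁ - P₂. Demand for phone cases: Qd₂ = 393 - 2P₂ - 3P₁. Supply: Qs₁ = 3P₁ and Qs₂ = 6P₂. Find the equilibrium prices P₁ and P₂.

P₁ = 2711/85, P₂ = 3159/85

Market 1: 388 - 8P₁ - P₂ = 3P₁ → 11P₁ + P₂ = 388.
Market 2: 8P₂ + 3P₁ = 393.
Eliminating P₂: 8×(1) − 1×(2) gives 85P₁ = 2711, so P₁ = 2711/85.
Back-substitute into (2): P₂ = (393 − 3×2711/85) / 8 = 3159/85.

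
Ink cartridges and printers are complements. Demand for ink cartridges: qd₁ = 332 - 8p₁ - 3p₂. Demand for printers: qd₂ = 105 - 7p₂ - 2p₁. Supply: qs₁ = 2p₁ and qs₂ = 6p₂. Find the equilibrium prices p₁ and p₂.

Market 1: 332 - 8p₁ - 3p₂ = 2p₁ → 10p₁ + 3p₂ = 332.
Market 2: 13p₂ + 2p₁ = 105.
Eliminating p₂: 13×(1) − 3×(2) gives 124p₁ = 4001, so p₁ = 4001/124.
Back-substitute into (2): p₂ = (105 − 2×4001/124) / 13 = 193/62.

p₁ = 4001/124, p₂ = 193/62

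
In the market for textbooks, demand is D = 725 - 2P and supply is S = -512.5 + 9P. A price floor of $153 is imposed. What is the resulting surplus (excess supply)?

Equilibrium price would be P* = 112.5, so the floor at 153 binds.
At P = 153: D = 419, S = 864.5.
Surplus = 864.5 − 419 = 445.5.

Surplus = 445.5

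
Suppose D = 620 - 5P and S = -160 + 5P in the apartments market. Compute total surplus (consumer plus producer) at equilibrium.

Total surplus = 10580

Equilibrium: 620 - 5P = -160 + 5P gives P* = 78, Q* = 230.
Demand choke price: P = 124; supply starts at P = 32.
CS = ½(124 − 78)(230) = 5290; PS = ½(78 − 32)(230) = 5290.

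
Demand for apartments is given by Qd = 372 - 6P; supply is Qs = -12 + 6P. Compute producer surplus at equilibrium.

Producer surplus = 2700

Equilibrium: 372 - 6P = -12 + 6P gives P* = 32, Q* = 180.
Supply starts at P = 2 (where Qs = 0).
PS = ½(32 − 2)(180) = 2700.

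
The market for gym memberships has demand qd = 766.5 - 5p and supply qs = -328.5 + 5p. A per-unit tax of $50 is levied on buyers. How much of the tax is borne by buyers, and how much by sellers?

Pre-tax equilibrium: p* = 109.5, q* = 219.
Tax on buyers shifts demand to qd = 766.5 − 5(p + 50) = 516.5 - 5p.
516.5 - 5p = -328.5 + 5p gives seller price ps = 84.5; buyers pay pb = 84.5 + 50 = 134.5.
New quantity: q = 766.5 − 5(134.5) = 94.
Buyer burden = 134.5 − 109.5 = 25; seller burden = 109.5 − 84.5 = 25.

Buyers bear $25, sellers bear $25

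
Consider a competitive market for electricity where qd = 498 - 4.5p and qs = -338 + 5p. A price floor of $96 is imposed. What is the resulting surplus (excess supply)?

Surplus = 76

Equilibrium price would be p* = 88, so the floor at 96 binds.
At p = 96: qd = 66, qs = 142.
Surplus = 142 − 66 = 76.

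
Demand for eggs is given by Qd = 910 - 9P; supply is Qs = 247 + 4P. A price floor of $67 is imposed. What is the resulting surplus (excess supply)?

Surplus = 208

Equilibrium price would be P* = 51, so the floor at 67 binds.
At P = 67: Qd = 307, Qs = 515.
Surplus = 515 − 307 = 208.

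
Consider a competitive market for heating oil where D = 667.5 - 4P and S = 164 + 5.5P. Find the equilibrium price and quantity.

P* = 53, Q* = 455.5

Set D = S: 667.5 - 4P = 164 + 5.5P.
503.5 = 9.5P, so P* = 53.
Q* = 667.5 − 4(53) = 455.5.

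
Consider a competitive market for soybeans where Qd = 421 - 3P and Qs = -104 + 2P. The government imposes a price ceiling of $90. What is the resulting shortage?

Equilibrium price would be P* = 105, so the ceiling at 90 binds.
At P = 90: Qd = 421 − 3(90) = 151, Qs = -104 + 2(90) = 76.
Shortage = 151 − 76 = 75.

Shortage = 75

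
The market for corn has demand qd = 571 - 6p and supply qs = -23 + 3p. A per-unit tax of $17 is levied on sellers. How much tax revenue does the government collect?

Pre-tax equilibrium: p* = 66, q* = 175.
Tax on sellers shifts supply to qs = -23 + 3(p − 17) = -74 + 3p.
571 - 6p = -74 + 3p gives buyer price pb = 215/3; sellers receive ps = 215/3 − 17 = 164/3.
New quantity: q = 571 − 6(215/3) = 141.
Revenue = 17 × 141 = 2397.

Tax revenue = 2397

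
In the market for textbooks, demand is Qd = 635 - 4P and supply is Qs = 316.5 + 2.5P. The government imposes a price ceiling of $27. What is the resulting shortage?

Equilibrium price would be P* = 49, so the ceiling at 27 binds.
At P = 27: Qd = 635 − 4(27) = 527, Qs = 316.5 + 2.5(27) = 384.
Shortage = 527 − 384 = 143.

Shortage = 143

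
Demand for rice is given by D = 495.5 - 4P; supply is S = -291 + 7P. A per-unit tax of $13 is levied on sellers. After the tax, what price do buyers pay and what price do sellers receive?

Pre-tax equilibrium: P* = 71.5, Q* = 209.5.
Tax on sellers shifts supply to S = -291 + 7(P − 13) = -382 + 7P.
495.5 - 4P = -382 + 7P gives buyer price Pb = 1755/22; sellers receive Ps = 1755/22 − 13 = 1469/22.
New quantity: Q = 495.5 − 4(1755/22) = 3881/22.

Buyers pay 1755/22, sellers receive 1469/22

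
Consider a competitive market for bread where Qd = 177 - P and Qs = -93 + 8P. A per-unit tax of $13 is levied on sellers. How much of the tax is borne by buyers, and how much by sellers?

Buyers bear 104/9, sellers bear 13/9

Pre-tax equilibrium: P* = 30, Q* = 147.
Tax on sellers shifts supply to Qs = -93 + 8(P − 13) = -197 + 8P.
177 - P = -197 + 8P gives buyer price Pb = 374/9; sellers receive Ps = 374/9 − 13 = 257/9.
New quantity: Q = 177 − 1(374/9) = 1219/9.
Buyer burden = 374/9 − 30 = 104/9; seller burden = 30 − 257/9 = 13/9.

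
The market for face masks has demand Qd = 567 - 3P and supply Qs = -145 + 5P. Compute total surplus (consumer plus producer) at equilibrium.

Total surplus = 24000

Equilibrium: 567 - 3P = -145 + 5P gives P* = 89, Q* = 300.
Demand choke price: P = 189; supply starts at P = 29.
CS = ½(189 − 89)(300) = 15000; PS = ½(89 − 29)(300) = 9000.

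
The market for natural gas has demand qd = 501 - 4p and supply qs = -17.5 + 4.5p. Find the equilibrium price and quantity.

p* = 61, q* = 257

Set qd = qs: 501 - 4p = -17.5 + 4.5p.
518.5 = 8.5p, so p* = 61.
q* = 501 − 4(61) = 257.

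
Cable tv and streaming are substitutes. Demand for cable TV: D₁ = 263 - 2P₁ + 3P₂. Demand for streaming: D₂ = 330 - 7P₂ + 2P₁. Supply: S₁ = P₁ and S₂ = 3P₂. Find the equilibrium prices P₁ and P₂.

Market 1: 263 - 2P₁ + 3P₂ = P₁ → 3P₁ - 3P₂ = 263.
Market 2: 10P₂ - 2P₁ = 330.
Eliminating P₂: 10×(1) + 3×(2) gives 24P₁ = 3620, so P₁ = 905/6.
Back-substitute into (2): P₂ = (330 + 2×905/6) / 10 = 379/6.

P₁ = 905/6, P₂ = 379/6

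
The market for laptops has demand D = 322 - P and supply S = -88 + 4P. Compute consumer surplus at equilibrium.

Equilibrium: 322 - P = -88 + 4P gives P* = 82, Q* = 240.
Demand choke price (D = 0): P = 322.
CS = ½(322 − 82)(240) = 28800.

Consumer surplus = 28800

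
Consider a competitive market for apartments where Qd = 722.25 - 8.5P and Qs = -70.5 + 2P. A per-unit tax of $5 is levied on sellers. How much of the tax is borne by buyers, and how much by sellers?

Pre-tax equilibrium: P* = 75.5, Q* = 80.5.
Tax on sellers shifts supply to Qs = -70.5 + 2(P − 5) = -80.5 + 2P.
722.25 - 8.5P = -80.5 + 2P gives buyer price Pb = 3211/42; sellers receive Ps = 3211/42 − 5 = 3001/42.
New quantity: Q = 722.25 − 8.5(3211/42) = 3041/42.
Buyer burden = 3211/42 − 75.5 = 20/21; seller burden = 75.5 − 3001/42 = 85/21.

Buyers bear 20/21, sellers bear 85/21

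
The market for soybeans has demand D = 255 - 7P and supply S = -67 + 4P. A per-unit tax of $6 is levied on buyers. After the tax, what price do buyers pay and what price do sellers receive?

Buyers pay 346/11, sellers receive 280/11

Pre-tax equilibrium: P* = 322/11, Q* = 551/11.
Tax on buyers shifts demand to D = 255 − 7(P + 6) = 213 - 7P.
213 - 7P = -67 + 4P gives seller price Ps = 280/11; buyers pay Pb = 280/11 + 6 = 346/11.
New quantity: Q = 255 − 7(346/11) = 383/11.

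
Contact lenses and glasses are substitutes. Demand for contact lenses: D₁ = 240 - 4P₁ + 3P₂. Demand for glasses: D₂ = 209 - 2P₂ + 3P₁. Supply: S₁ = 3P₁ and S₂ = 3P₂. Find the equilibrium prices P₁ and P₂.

Market 1: 240 - 4P₁ + 3P₂ = 3P₁ → 7P₁ - 3P₂ = 240.
Market 2: 5P₂ - 3P₁ = 209.
Eliminating P₂: 5×(1) + 3×(2) gives 26P₁ = 1827, so P₁ = 1827/26.
Back-substitute into (2): P₂ = (209 + 3×1827/26) / 5 = 2183/26.

P₁ = 1827/26, P₂ = 2183/26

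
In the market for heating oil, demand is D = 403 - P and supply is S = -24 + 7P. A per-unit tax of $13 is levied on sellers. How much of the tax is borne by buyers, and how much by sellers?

Pre-tax equilibrium: P* = 53.375, Q* = 349.625.
Tax on sellers shifts supply to S = -24 + 7(P − 13) = -115 + 7P.
403 - P = -115 + 7P gives buyer price Pb = 64.75; sellers receive Ps = 64.75 − 13 = 51.75.
New quantity: Q = 403 − 1(64.75) = 338.25.
Buyer burden = 64.75 − 53.375 = 11.375; seller burden = 53.375 − 51.75 = 1.625.

Buyers bear $11.375, sellers bear $1.625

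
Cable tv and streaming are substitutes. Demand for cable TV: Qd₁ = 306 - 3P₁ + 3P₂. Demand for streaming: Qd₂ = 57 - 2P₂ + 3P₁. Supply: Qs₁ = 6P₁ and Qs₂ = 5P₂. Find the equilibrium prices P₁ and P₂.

P₁ = 257/6, P₂ = 26.5

Market 1: 306 - 3P₁ + 3P₂ = 6P₁ → 9P₁ - 3P₂ = 306.
Market 2: 7P₂ - 3P₁ = 57.
Eliminating P₂: 7×(1) + 3×(2) gives 54P₁ = 2313, so P₁ = 257/6.
Back-substitute into (2): P₂ = (57 + 3×257/6) / 7 = 26.5.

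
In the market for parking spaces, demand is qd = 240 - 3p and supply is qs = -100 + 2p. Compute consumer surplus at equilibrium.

Equilibrium: 240 - 3p = -100 + 2p gives p* = 68, q* = 36.
Demand choke price (qd = 0): p = 80.
CS = ½(80 − 68)(36) = 216.

Consumer surplus = 216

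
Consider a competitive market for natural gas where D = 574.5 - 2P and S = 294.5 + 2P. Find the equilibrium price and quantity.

P* = 70, Q* = 434.5

Set D = S: 574.5 - 2P = 294.5 + 2P.
280 = 4P, so P* = 70.
Q* = 574.5 − 2(70) = 434.5.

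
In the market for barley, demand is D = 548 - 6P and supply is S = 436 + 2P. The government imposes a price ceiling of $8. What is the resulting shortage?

Shortage = 48

Equilibrium price would be P* = 14, so the ceiling at 8 binds.
At P = 8: D = 548 − 6(8) = 500, S = 436 + 2(8) = 452.
Shortage = 500 − 452 = 48.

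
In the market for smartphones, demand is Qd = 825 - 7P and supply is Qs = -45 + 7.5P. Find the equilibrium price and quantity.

P* = 60, Q* = 405

Set Qd = Qs: 825 - 7P = -45 + 7.5P.
870 = 14.5P, so P* = 60.
Q* = 825 − 7(60) = 405.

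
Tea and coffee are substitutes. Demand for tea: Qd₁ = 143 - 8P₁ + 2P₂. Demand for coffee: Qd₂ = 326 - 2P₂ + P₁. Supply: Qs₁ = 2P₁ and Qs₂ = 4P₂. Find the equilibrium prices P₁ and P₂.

P₁ = 755/29, P₂ = 3403/58

Market 1: 143 - 8P₁ + 2P₂ = 2P₁ → 10P₁ - 2P₂ = 143.
Market 2: 6P₂ - P₁ = 326.
Eliminating P₂: 6×(1) + 2×(2) gives 58P₁ = 1510, so P₁ = 755/29.
Back-substitute into (2): P₂ = (326 + 1×755/29) / 6 = 3403/58.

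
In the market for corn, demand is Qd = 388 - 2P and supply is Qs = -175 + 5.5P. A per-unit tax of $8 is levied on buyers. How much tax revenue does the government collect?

Tax revenue = 27136/15

Pre-tax equilibrium: P* = 1126/15, Q* = 3568/15.
Tax on buyers shifts demand to Qd = 388 − 2(P + 8) = 372 - 2P.
372 - 2P = -175 + 5.5P gives seller price Ps = 1094/15; buyers pay Pb = 1094/15 + 8 = 1214/15.
New quantity: Q = 388 − 2(1214/15) = 3392/15.
Revenue = 8 × 3392/15 = 27136/15.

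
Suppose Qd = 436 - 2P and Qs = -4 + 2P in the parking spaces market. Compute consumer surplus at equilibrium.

Equilibrium: 436 - 2P = -4 + 2P gives P* = 110, Q* = 216.
Demand choke price (Qd = 0): P = 218.
CS = ½(218 − 110)(216) = 11664.

Consumer surplus = 11664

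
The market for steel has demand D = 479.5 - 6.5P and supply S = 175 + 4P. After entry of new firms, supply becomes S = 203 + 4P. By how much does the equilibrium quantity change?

ΔQ = 52/3

Original equilibrium: P* = 29, Q* = 291.
New equilibrium: 479.5 - 6.5P = 203 + 4P, so 276.5 = 10.5P and P' = 79/3; Q' = 479.5 − 6.5(79/3) = 925/3.
Change in quantity: 925/3 − 291 = 52/3.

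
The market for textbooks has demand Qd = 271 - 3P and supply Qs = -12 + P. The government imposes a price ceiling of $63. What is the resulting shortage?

Shortage = 31

Equilibrium price would be P* = 70.75, so the ceiling at 63 binds.
At P = 63: Qd = 271 − 3(63) = 82, Qs = -12 + 1(63) = 51.
Shortage = 82 − 51 = 31.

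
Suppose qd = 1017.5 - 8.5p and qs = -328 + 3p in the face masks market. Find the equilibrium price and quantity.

p* = 117, q* = 23

Set qd = qs: 1017.5 - 8.5p = -328 + 3p.
1345.5 = 11.5p, so p* = 117.
q* = 1017.5 − 8.5(117) = 23.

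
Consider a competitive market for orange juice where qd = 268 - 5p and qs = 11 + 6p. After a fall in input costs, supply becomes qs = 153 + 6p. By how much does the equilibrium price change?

Δp = -142/11

Original equilibrium: p* = 257/11, q* = 1663/11.
New equilibrium: 268 - 5p = 153 + 6p, so 115 = 11p and p' = 115/11; q' = 268 − 5(115/11) = 2373/11.
Change in price: 115/11 − 257/11 = -142/11.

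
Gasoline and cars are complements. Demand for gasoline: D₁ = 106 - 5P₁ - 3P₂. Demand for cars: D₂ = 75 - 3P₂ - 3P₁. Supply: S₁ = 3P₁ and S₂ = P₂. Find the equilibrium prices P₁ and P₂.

P₁ = 199/23, P₂ = 282/23

Market 1: 106 - 5P₁ - 3P₂ = 3P₁ → 8P₁ + 3P₂ = 106.
Market 2: 4P₂ + 3P₁ = 75.
Eliminating P₂: 4×(1) − 3×(2) gives 23P₁ = 199, so P₁ = 199/23.
Back-substitute into (2): P₂ = (75 − 3×199/23) / 4 = 282/23.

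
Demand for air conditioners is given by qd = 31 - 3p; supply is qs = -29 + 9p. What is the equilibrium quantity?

Set qd = qs: 31 - 3p = -29 + 9p.
60 = 12p, so p* = 5.
q* = 31 − 3(5) = 16.

q* = 16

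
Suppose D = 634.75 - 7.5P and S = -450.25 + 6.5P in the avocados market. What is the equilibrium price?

Set D = S: 634.75 - 7.5P = -450.25 + 6.5P.
1085 = 14P, so P* = 77.5.
Q* = 634.75 − 7.5(77.5) = 53.5.

P* = 77.5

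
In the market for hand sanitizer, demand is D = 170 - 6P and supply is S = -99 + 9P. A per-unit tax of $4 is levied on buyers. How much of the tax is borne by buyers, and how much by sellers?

Pre-tax equilibrium: P* = 269/15, Q* = 62.4.
Tax on buyers shifts demand to D = 170 − 6(P + 4) = 146 - 6P.
146 - 6P = -99 + 9P gives seller price Ps = 49/3; buyers pay Pb = 49/3 + 4 = 61/3.
New quantity: Q = 170 − 6(61/3) = 48.
Buyer burden = 61/3 − 269/15 = 2.4; seller burden = 269/15 − 49/3 = 1.6.

Buyers bear $2.4, sellers bear $1.6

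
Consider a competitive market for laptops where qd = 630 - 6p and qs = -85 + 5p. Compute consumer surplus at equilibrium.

Equilibrium: 630 - 6p = -85 + 5p gives p* = 65, q* = 240.
Demand choke price (qd = 0): p = 105.
CS = ½(105 − 65)(240) = 4800.

Consumer surplus = 4800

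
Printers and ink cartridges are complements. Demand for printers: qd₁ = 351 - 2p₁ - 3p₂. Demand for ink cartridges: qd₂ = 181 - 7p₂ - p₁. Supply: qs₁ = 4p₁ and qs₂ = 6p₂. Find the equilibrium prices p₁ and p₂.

p₁ = 53.6, p₂ = 9.8

Market 1: 351 - 2p₁ - 3p₂ = 4p₁ → 6p₁ + 3p₂ = 351.
Market 2: 13p₂ + p₁ = 181.
Eliminating p₂: 13×(1) − 3×(2) gives 75p₁ = 4020, so p₁ = 53.6.
Back-substitute into (2): p₂ = (181 − 1×53.6) / 13 = 9.8.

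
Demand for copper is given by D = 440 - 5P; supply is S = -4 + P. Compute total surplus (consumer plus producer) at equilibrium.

Total surplus = 2940

Equilibrium: 440 - 5P = -4 + P gives P* = 74, Q* = 70.
Demand choke price: P = 88; supply starts at P = 4.
CS = ½(88 − 74)(70) = 490; PS = ½(74 − 4)(70) = 2450.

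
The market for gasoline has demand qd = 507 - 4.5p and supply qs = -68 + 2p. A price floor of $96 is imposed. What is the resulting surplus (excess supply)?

Equilibrium price would be p* = 1150/13, so the floor at 96 binds.
At p = 96: qd = 75, qs = 124.
Surplus = 124 − 75 = 49.

Surplus = 49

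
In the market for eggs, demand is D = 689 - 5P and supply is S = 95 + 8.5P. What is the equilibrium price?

Set D = S: 689 - 5P = 95 + 8.5P.
594 = 13.5P, so P* = 44.
Q* = 689 − 5(44) = 469.

P* = 44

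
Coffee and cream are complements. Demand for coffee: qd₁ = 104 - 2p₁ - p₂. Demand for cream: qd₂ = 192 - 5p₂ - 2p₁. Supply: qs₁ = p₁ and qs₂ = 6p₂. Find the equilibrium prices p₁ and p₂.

Market 1: 104 - 2p₁ - p₂ = p₁ → 3p₁ + p₂ = 104.
Market 2: 11p₂ + 2p₁ = 192.
Eliminating p₂: 11×(1) − 1×(2) gives 31p₁ = 952, so p₁ = 952/31.
Back-substitute into (2): p₂ = (192 − 2×952/31) / 11 = 368/31.

p₁ = 952/31, p₂ = 368/31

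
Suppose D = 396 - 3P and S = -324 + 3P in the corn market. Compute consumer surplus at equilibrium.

Consumer surplus = 216

Equilibrium: 396 - 3P = -324 + 3P gives P* = 120, Q* = 36.
Demand choke price (D = 0): P = 132.
CS = ½(132 − 120)(36) = 216.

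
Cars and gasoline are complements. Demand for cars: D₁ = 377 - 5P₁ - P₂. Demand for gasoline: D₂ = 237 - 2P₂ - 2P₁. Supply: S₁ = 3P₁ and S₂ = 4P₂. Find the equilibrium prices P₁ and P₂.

Market 1: 377 - 5P₁ - P₂ = 3P₁ → 8P₁ + P₂ = 377.
Market 2: 6P₂ + 2P₁ = 237.
Eliminating P₂: 6×(1) − 1×(2) gives 46P₁ = 2025, so P₁ = 2025/46.
Back-substitute into (2): P₂ = (237 − 2×2025/46) / 6 = 571/23.

P₁ = 2025/46, P₂ = 571/23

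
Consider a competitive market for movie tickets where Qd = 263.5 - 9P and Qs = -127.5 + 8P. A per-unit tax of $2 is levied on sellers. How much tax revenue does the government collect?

Pre-tax equilibrium: P* = 23, Q* = 56.5.
Tax on sellers shifts supply to Qs = -127.5 + 8(P − 2) = -143.5 + 8P.
263.5 - 9P = -143.5 + 8P gives buyer price Pb = 407/17; sellers receive Ps = 407/17 − 2 = 373/17.
New quantity: Q = 263.5 − 9(407/17) = 1633/34.
Revenue = 2 × 1633/34 = 1633/17.

Tax revenue = 1633/17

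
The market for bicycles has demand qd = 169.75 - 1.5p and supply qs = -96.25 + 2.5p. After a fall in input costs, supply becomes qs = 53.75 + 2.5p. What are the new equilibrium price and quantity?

Original equilibrium: p* = 66.5, q* = 70.
New equilibrium: 169.75 - 1.5p = 53.75 + 2.5p, so 116 = 4p and p' = 29; q' = 169.75 − 1.5(29) = 126.25.

p' = 29, q' = 126.25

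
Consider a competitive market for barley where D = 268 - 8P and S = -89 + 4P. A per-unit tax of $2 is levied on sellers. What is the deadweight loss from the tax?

Deadweight loss = 16/3

Pre-tax equilibrium: P* = 29.75, Q* = 30.
Tax on sellers shifts supply to S = -89 + 4(P − 2) = -97 + 4P.
268 - 8P = -97 + 4P gives buyer price Pb = 365/12; sellers receive Ps = 365/12 − 2 = 341/12.
New quantity: Q = 268 − 8(365/12) = 74/3.
DWL = ½ × 2 × (30 − 74/3) = 16/3.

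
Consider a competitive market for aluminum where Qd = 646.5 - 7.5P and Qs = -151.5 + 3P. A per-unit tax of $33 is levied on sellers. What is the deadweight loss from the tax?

Deadweight loss = 16335/14

Pre-tax equilibrium: P* = 76, Q* = 76.5.
Tax on sellers shifts supply to Qs = -151.5 + 3(P − 33) = -250.5 + 3P.
646.5 - 7.5P = -250.5 + 3P gives buyer price Pb = 598/7; sellers receive Ps = 598/7 − 33 = 367/7.
New quantity: Q = 646.5 − 7.5(598/7) = 81/14.
DWL = ½ × 33 × (76.5 − 81/14) = 16335/14.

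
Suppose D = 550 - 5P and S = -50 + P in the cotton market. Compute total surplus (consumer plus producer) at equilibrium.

Total surplus = 1500

Equilibrium: 550 - 5P = -50 + P gives P* = 100, Q* = 50.
Demand choke price: P = 110; supply starts at P = 50.
CS = ½(110 − 100)(50) = 250; PS = ½(100 − 50)(50) = 1250.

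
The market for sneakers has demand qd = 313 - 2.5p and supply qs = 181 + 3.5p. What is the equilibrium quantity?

q* = 258

Set qd = qs: 313 - 2.5p = 181 + 3.5p.
132 = 6p, so p* = 22.
q* = 313 − 2.5(22) = 258.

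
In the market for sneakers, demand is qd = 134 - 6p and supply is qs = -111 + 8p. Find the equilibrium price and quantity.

Set qd = qs: 134 - 6p = -111 + 8p.
245 = 14p, so p* = 17.5.
q* = 134 − 6(17.5) = 29.

p* = 17.5, q* = 29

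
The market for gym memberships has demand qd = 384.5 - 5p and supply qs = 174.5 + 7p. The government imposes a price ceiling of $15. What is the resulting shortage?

Shortage = 30

Equilibrium price would be p* = 17.5, so the ceiling at 15 binds.
At p = 15: qd = 384.5 − 5(15) = 309.5, qs = 174.5 + 7(15) = 279.5.
Shortage = 309.5 − 279.5 = 30.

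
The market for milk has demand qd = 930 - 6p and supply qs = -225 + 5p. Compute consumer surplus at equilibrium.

Consumer surplus = 7500

Equilibrium: 930 - 6p = -225 + 5p gives p* = 105, q* = 300.
Demand choke price (qd = 0): p = 155.
CS = ½(155 − 105)(300) = 7500.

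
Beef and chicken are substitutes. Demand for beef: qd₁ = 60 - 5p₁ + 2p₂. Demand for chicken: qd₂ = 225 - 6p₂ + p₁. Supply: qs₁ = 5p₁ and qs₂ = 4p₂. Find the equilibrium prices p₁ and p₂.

Market 1: 60 - 5p₁ + 2p₂ = 5p₁ → 10p₁ - 2p₂ = 60.
Market 2: 10p₂ - p₁ = 225.
Eliminating p₂: 10×(1) + 2×(2) gives 98p₁ = 1050, so p₁ = 75/7.
Back-substitute into (2): p₂ = (225 + 1×75/7) / 10 = 165/7.

p₁ = 75/7, p₂ = 165/7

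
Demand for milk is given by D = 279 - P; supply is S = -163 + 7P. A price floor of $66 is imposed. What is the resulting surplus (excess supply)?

Equilibrium price would be P* = 55.25, so the floor at 66 binds.
At P = 66: D = 213, S = 299.
Surplus = 299 − 213 = 86.

Surplus = 86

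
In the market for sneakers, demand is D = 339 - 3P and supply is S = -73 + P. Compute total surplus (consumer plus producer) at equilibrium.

Equilibrium: 339 - 3P = -73 + P gives P* = 103, Q* = 30.
Demand choke price: P = 113; supply starts at P = 73.
CS = ½(113 − 103)(30) = 150; PS = ½(103 − 73)(30) = 450.

Total surplus = 600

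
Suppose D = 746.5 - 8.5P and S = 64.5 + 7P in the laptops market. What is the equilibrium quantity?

Q* = 372.5

Set D = S: 746.5 - 8.5P = 64.5 + 7P.
682 = 15.5P, so P* = 44.
Q* = 746.5 − 8.5(44) = 372.5.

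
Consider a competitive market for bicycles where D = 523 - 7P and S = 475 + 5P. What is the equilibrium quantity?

Q* = 495

Set D = S: 523 - 7P = 475 + 5P.
48 = 12P, so P* = 4.
Q* = 523 − 7(4) = 495.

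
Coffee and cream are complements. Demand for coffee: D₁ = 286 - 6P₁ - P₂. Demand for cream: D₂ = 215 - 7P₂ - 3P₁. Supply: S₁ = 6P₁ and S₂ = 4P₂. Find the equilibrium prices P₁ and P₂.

Market 1: 286 - 6P₁ - P₂ = 6P₁ → 12P₁ + P₂ = 286.
Market 2: 11P₂ + 3P₁ = 215.
Eliminating P₂: 11×(1) − 1×(2) gives 129P₁ = 2931, so P₁ = 977/43.
Back-substitute into (2): P₂ = (215 − 3×977/43) / 11 = 574/43.

P₁ = 977/43, P₂ = 574/43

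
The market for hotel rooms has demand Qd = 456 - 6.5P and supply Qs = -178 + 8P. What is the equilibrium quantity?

Q* = 4982/29

Set Qd = Qs: 456 - 6.5P = -178 + 8P.
634 = 14.5P, so P* = 1268/29.
Q* = 456 − 6.5(1268/29) = 4982/29.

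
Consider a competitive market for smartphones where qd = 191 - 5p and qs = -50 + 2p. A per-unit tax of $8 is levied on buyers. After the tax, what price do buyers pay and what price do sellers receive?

Buyers pay 257/7, sellers receive 201/7

Pre-tax equilibrium: p* = 241/7, q* = 132/7.
Tax on buyers shifts demand to qd = 191 − 5(p + 8) = 151 - 5p.
151 - 5p = -50 + 2p gives seller price ps = 201/7; buyers pay pb = 201/7 + 8 = 257/7.
New quantity: q = 191 − 5(257/7) = 52/7.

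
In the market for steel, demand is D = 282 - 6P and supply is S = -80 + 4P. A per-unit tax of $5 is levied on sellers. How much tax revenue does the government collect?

Pre-tax equilibrium: P* = 36.2, Q* = 64.8.
Tax on sellers shifts supply to S = -80 + 4(P − 5) = -100 + 4P.
282 - 6P = -100 + 4P gives buyer price Pb = 38.2; sellers receive Ps = 38.2 − 5 = 33.2.
New quantity: Q = 282 − 6(38.2) = 52.8.
Revenue = 5 × 52.8 = 264.

Tax revenue = 264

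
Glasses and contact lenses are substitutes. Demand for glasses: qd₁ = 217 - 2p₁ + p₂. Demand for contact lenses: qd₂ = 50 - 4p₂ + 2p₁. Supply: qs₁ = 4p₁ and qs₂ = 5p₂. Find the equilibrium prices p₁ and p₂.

p₁ = 2003/52, p₂ = 367/26

Market 1: 217 - 2p₁ + p₂ = 4p₁ → 6p₁ - p₂ = 217.
Market 2: 9p₂ - 2p₁ = 50.
Eliminating p₂: 9×(1) + 1×(2) gives 52p₁ = 2003, so p₁ = 2003/52.
Back-substitute into (2): p₂ = (50 + 2×2003/52) / 9 = 367/26.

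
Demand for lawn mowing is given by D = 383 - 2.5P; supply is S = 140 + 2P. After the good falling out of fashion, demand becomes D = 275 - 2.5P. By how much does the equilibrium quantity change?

Original equilibrium: P* = 54, Q* = 248.
New equilibrium: 275 - 2.5P = 140 + 2P, so 135 = 4.5P and P' = 30; Q' = 275 − 2.5(30) = 200.
Change in quantity: 200 − 248 = -48.

ΔQ = -48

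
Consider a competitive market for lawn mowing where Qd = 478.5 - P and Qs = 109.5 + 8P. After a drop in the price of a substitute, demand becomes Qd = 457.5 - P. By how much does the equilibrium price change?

Original equilibrium: P* = 41, Q* = 437.5.
New equilibrium: 457.5 - P = 109.5 + 8P, so 348 = 9P and P' = 116/3; Q' = 457.5 − 1(116/3) = 2513/6.
Change in price: 116/3 − 41 = -7/3.

ΔP = -7/3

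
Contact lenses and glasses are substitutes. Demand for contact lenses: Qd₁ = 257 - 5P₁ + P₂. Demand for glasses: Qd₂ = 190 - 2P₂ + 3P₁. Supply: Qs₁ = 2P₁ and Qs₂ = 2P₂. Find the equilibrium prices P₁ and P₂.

Market 1: 257 - 5P₁ + P₂ = 2P₁ → 7P₁ - P₂ = 257.
Market 2: 4P₂ - 3P₁ = 190.
Eliminating P₂: 4×(1) + 1×(2) gives 25P₁ = 1218, so P₁ = 48.72.
Back-substitute into (2): P₂ = (190 + 3×48.72) / 4 = 84.04.

P₁ = 48.72, P₂ = 84.04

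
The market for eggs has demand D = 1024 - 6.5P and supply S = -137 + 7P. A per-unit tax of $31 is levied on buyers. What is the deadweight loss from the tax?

Deadweight loss = 87451/54

Pre-tax equilibrium: P* = 86, Q* = 465.
Tax on buyers shifts demand to D = 1024 − 6.5(P + 31) = 822.5 - 6.5P.
822.5 - 6.5P = -137 + 7P gives seller price Ps = 1919/27; buyers pay Pb = 1919/27 + 31 = 2756/27.
New quantity: Q = 1024 − 6.5(2756/27) = 9734/27.
DWL = ½ × 31 × (465 − 9734/27) = 87451/54.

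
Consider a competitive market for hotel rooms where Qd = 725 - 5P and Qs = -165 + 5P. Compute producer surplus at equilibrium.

Equilibrium: 725 - 5P = -165 + 5P gives P* = 89, Q* = 280.
Supply starts at P = 33 (where Qs = 0).
PS = ½(89 − 33)(280) = 7840.

Producer surplus = 7840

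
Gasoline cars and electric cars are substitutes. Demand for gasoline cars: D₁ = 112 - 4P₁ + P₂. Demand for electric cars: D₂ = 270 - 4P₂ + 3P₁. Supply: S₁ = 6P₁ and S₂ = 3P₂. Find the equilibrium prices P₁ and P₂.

Market 1: 112 - 4P₁ + P₂ = 6P₁ → 10P₁ - P₂ = 112.
Market 2: 7P₂ - 3P₁ = 270.
Eliminating P₂: 7×(1) + 1×(2) gives 67P₁ = 1054, so P₁ = 1054/67.
Back-substitute into (2): P₂ = (270 + 3×1054/67) / 7 = 3036/67.

P₁ = 1054/67, P₂ = 3036/67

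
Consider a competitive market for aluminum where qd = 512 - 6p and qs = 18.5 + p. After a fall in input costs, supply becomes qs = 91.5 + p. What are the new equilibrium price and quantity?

Original equilibrium: p* = 70.5, q* = 89.
New equilibrium: 512 - 6p = 91.5 + p, so 420.5 = 7p and p' = 841/14; q' = 512 − 6(841/14) = 1061/7.

p' = 841/14, q' = 1061/7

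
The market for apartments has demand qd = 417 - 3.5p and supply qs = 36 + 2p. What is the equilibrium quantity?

Set qd = qs: 417 - 3.5p = 36 + 2p.
381 = 5.5p, so p* = 762/11.
q* = 417 − 3.5(762/11) = 1920/11.

q* = 1920/11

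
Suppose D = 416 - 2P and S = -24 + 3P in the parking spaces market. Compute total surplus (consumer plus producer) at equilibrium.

Total surplus = 24000

Equilibrium: 416 - 2P = -24 + 3P gives P* = 88, Q* = 240.
Demand choke price: P = 208; supply starts at P = 8.
CS = ½(208 − 88)(240) = 14400; PS = ½(88 − 8)(240) = 9600.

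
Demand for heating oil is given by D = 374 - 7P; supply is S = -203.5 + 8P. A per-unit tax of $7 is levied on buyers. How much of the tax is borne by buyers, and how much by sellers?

Pre-tax equilibrium: P* = 38.5, Q* = 104.5.
Tax on buyers shifts demand to D = 374 − 7(P + 7) = 325 - 7P.
325 - 7P = -203.5 + 8P gives seller price Ps = 1057/30; buyers pay Pb = 1057/30 + 7 = 1267/30.
New quantity: Q = 374 − 7(1267/30) = 2351/30.
Buyer burden = 1267/30 − 38.5 = 56/15; seller burden = 38.5 − 1057/30 = 49/15.

Buyers bear 56/15, sellers bear 49/15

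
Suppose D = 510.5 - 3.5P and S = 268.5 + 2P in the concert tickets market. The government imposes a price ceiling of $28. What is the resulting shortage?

Equilibrium price would be P* = 44, so the ceiling at 28 binds.
At P = 28: D = 510.5 − 3.5(28) = 412.5, S = 268.5 + 2(28) = 324.5.
Shortage = 412.5 − 324.5 = 88.

Shortage = 88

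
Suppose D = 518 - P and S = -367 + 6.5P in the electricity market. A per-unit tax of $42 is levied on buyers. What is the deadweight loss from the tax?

Pre-tax equilibrium: P* = 118, Q* = 400.
Tax on buyers shifts demand to D = 518 − 1(P + 42) = 476 - P.
476 - P = -367 + 6.5P gives seller price Ps = 112.4; buyers pay Pb = 112.4 + 42 = 154.4.
New quantity: Q = 518 − 1(154.4) = 363.6.
DWL = ½ × 42 × (400 − 363.6) = 764.4.

Deadweight loss = 764.4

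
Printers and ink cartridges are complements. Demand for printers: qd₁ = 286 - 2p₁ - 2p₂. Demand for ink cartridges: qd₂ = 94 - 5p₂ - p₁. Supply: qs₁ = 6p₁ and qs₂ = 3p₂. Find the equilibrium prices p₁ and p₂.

Market 1: 286 - 2p₁ - 2p₂ = 6p₁ → 8p₁ + 2p₂ = 286.
Market 2: 8p₂ + p₁ = 94.
Eliminating p₂: 8×(1) − 2×(2) gives 62p₁ = 2100, so p₁ = 1050/31.
Back-substitute into (2): p₂ = (94 − 1×1050/31) / 8 = 233/31.

p₁ = 1050/31, p₂ = 233/31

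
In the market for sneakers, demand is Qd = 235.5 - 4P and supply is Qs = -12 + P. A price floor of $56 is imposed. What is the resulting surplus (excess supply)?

Equilibrium price would be P* = 49.5, so the floor at 56 binds.
At P = 56: Qd = 11.5, Qs = 44.
Surplus = 44 − 11.5 = 32.5.

Surplus = 32.5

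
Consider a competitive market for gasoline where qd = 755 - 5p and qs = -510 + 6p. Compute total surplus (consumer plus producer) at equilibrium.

Total surplus = 5940

Equilibrium: 755 - 5p = -510 + 6p gives p* = 115, q* = 180.
Demand choke price: p = 151; supply starts at p = 85.
CS = ½(151 − 115)(180) = 3240; PS = ½(115 − 85)(180) = 2700.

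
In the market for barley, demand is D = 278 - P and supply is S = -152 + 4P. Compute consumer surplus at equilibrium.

Equilibrium: 278 - P = -152 + 4P gives P* = 86, Q* = 192.
Demand choke price (D = 0): P = 278.
CS = ½(278 − 86)(192) = 18432.

Consumer surplus = 18432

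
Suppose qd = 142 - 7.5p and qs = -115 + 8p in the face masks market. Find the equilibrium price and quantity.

Set qd = qs: 142 - 7.5p = -115 + 8p.
257 = 15.5p, so p* = 514/31.
q* = 142 − 7.5(514/31) = 547/31.

p* = 514/31, q* = 547/31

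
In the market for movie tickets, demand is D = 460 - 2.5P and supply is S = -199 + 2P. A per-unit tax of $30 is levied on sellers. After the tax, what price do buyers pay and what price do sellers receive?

Pre-tax equilibrium: P* = 1318/9, Q* = 845/9.
Tax on sellers shifts supply to S = -199 + 2(P − 30) = -259 + 2P.
460 - 2.5P = -259 + 2P gives buyer price Pb = 1438/9; sellers receive Ps = 1438/9 − 30 = 1168/9.
New quantity: Q = 460 − 2.5(1438/9) = 545/9.

Buyers pay 1438/9, sellers receive 1168/9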